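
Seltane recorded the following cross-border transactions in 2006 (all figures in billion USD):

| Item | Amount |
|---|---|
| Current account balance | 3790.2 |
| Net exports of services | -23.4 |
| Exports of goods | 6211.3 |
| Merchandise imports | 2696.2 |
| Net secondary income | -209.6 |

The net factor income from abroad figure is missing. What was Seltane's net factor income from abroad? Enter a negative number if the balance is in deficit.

Current account = goods balance + services balance + net primary income + net secondary income
Sum of the known components = 3282.1
Net factor income from abroad = CA - (known components) = 3790.2 - 3282.1 = 508.1

508.1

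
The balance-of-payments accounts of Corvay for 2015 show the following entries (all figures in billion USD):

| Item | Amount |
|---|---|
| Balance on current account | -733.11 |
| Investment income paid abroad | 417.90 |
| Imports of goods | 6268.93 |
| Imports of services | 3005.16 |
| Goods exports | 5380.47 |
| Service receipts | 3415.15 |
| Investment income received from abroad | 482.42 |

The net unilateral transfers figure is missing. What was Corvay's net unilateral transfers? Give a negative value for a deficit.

-319.16

Current account = goods balance + services balance + net primary income + net secondary income
Sum of the known components = -413.95
Net unilateral transfers = CA - (known components) = -733.11 - (-413.95) = -319.16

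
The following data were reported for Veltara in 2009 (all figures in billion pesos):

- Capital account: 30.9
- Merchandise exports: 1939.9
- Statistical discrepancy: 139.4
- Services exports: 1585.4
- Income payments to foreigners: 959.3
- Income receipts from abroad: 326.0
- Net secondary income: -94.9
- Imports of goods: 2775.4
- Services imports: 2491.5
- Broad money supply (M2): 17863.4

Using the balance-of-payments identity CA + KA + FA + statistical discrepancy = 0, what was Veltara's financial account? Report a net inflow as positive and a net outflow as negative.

2299.5

Goods balance = 1939.9 - 2775.4 = -835.5
Services balance = 1585.4 - 2491.5 = -906.1
Trade balance (goods + services) = -835.5 + (-906.1) = -1741.6
Net primary income = 326.0 - 959.3 = -633.3
Net secondary income = -94.9
Current account = -1741.6 + (-633.3) + (-94.9) = -2469.8
Financial account = -(-2469.8 + 30.9 + 139.4) = 2299.5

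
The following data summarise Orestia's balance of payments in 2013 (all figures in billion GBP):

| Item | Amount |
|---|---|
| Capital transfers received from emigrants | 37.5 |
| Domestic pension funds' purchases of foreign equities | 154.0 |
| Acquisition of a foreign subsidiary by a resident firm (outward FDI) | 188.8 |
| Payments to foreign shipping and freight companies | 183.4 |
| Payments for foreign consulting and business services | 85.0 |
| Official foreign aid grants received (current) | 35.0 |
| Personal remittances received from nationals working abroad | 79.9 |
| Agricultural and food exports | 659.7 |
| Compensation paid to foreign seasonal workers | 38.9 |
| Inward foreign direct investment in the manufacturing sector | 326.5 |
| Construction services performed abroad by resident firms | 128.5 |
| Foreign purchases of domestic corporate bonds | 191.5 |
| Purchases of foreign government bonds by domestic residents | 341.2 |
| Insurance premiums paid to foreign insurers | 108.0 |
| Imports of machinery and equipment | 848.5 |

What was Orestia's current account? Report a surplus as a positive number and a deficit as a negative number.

-360.7

Goods: 659.7 - 848.5 = -188.8
Services: -183.4 - 85.0 + 128.5 - 108.0 = -247.9
Primary income: -38.9
Secondary income: 79.9 + 35.0 = 114.9
Current account = (-188.8) + (-247.9) + (-38.9) + 114.9 = -360.7
(Excluded from the current account — capital account: capital transfers received from emigrants 37.5; financial account: domestic pension funds' purchases of foreign equities 154.0, acquisition of a foreign subsidiary by a resident firm (outward FDI) 188.8, inward foreign direct investment in the manufacturing sector 326.5, foreign purchases of domestic corporate bonds 191.5, purchases of foreign government bonds by domestic residents 341.2.)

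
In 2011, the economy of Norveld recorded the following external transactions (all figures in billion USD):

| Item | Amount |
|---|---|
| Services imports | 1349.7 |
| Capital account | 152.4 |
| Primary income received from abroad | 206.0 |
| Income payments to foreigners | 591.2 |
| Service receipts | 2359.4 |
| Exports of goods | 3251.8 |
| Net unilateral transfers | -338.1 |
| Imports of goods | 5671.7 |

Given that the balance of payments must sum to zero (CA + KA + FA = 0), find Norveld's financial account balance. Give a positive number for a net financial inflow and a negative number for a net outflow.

Goods balance = 3251.8 - 5671.7 = -2419.9
Services balance = 2359.4 - 1349.7 = 1009.7
Trade balance (goods + services) = -2419.9 + 1009.7 = -1410.2
Net primary income = 206.0 - 591.2 = -385.2
Net secondary income = -338.1
Current account = -1410.2 + (-385.2) + (-338.1) = -2133.5
Financial account = -(-2133.5 + 152.4) = 1981.1

1981.1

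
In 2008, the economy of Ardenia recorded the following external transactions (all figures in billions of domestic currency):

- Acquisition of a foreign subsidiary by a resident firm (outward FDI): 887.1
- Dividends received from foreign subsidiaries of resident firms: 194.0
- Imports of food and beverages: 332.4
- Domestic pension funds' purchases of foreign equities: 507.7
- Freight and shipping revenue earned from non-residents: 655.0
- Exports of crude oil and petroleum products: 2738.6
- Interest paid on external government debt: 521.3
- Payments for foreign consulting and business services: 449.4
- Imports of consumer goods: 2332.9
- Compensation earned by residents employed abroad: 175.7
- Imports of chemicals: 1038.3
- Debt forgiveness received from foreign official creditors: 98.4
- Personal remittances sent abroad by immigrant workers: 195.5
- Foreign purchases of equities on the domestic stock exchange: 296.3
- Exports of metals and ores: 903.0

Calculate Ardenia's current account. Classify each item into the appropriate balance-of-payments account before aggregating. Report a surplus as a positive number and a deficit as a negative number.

Goods: 903.0 - 2332.9 + 2738.6 - 1038.3 - 332.4 = -62.0
Services: 655.0 - 449.4 = 205.6
Primary income: 175.7 - 521.3 + 194.0 = -151.6
Secondary income: -195.5
Current account = (-62.0) + 205.6 + (-151.6) + (-195.5) = -203.5
(Excluded from the current account — financial account: acquisition of a foreign subsidiary by a resident firm (outward FDI) 887.1, domestic pension funds' purchases of foreign equities 507.7, foreign purchases of equities on the domestic stock exchange 296.3; capital account: debt forgiveness received from foreign official creditors 98.4.)

-203.5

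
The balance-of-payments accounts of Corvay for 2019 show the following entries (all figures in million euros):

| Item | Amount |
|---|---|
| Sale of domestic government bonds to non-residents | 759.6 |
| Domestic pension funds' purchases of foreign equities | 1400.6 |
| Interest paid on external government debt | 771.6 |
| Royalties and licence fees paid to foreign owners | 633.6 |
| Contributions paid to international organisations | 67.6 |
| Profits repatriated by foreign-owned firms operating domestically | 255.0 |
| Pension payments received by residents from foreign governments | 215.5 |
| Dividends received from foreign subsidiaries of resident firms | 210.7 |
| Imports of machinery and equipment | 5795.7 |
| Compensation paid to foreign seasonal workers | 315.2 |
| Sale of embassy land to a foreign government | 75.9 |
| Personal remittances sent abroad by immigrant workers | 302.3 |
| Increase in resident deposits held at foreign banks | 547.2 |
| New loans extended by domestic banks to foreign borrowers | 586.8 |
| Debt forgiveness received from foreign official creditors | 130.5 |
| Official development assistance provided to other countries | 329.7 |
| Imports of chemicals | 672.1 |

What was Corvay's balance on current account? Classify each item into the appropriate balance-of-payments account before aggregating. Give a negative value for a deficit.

Goods: -672.1 - 5795.7 = -6467.8
Services: -633.6
Primary income: -315.2 - 771.6 - 255.0 + 210.7 = -1131.1
Secondary income: 215.5 - 67.6 - 302.3 - 329.7 = -484.1
Current account = (-6467.8) + (-633.6) + (-1131.1) + (-484.1) = -8716.6
(Excluded from the current account — financial account: sale of domestic government bonds to non-residents 759.6, domestic pension funds' purchases of foreign equities 1400.6, increase in resident deposits held at foreign banks 547.2, new loans extended by domestic banks to foreign borrowers 586.8; capital account: sale of embassy land to a foreign government 75.9, debt forgiveness received from foreign official creditors 130.5.)

-8716.6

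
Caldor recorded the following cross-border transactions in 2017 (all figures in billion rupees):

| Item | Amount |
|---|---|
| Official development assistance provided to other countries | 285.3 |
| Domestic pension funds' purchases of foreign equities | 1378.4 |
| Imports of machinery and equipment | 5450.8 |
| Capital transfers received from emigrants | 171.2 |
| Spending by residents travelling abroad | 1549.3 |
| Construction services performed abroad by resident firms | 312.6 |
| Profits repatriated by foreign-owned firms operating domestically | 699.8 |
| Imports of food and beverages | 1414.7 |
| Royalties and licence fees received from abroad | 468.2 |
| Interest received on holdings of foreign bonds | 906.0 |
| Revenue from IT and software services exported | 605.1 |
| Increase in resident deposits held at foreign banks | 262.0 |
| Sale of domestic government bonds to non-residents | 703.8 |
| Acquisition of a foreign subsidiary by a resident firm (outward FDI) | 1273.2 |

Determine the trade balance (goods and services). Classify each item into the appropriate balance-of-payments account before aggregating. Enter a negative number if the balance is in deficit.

Goods: -1414.7 - 5450.8 = -6865.5
Services: -1549.3 + 312.6 + 605.1 + 468.2 = -163.4
Trade balance = -6865.5 + (-163.4) = -7028.9
(Excluded from the trade balance — secondary income: official development assistance provided to other countries 285.3; financial account: domestic pension funds' purchases of foreign equities 1378.4, increase in resident deposits held at foreign banks 262.0, sale of domestic government bonds to non-residents 703.8, acquisition of a foreign subsidiary by a resident firm (outward FDI) 1273.2; capital account: capital transfers received from emigrants 171.2; primary income: profits repatriated by foreign-owned firms operating domestically 699.8, interest received on holdings of foreign bonds 906.0.)

-7028.9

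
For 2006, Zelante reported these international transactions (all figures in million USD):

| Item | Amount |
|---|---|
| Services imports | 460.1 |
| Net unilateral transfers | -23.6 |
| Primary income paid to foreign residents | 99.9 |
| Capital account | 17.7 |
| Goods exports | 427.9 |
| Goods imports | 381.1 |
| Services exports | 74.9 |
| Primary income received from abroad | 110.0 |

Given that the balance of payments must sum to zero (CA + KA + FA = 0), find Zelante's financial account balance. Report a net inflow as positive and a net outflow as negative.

334.2

Goods balance = 427.9 - 381.1 = 46.8
Services balance = 74.9 - 460.1 = -385.2
Trade balance (goods + services) = 46.8 + (-385.2) = -338.4
Net primary income = 110.0 - 99.9 = 10.1
Net secondary income = -23.6
Current account = -338.4 + 10.1 + (-23.6) = -351.9
Financial account = -(-351.9 + 17.7) = 334.2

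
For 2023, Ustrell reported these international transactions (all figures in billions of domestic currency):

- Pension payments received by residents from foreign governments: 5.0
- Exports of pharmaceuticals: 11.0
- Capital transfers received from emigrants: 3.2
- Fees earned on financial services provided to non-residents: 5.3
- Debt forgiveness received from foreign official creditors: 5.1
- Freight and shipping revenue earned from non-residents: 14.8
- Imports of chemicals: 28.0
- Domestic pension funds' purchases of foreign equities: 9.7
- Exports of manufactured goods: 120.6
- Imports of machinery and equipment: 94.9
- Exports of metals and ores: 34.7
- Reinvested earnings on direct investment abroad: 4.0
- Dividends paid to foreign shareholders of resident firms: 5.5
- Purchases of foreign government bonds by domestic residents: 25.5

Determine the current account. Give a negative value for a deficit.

Goods: 11.0 + 120.6 + 34.7 - 94.9 - 28.0 = 43.4
Services: 14.8 + 5.3 = 20.1
Primary income: 4.0 - 5.5 = -1.5
Secondary income: 5.0
Current account = 43.4 + 20.1 + (-1.5) + 5.0 = 67.0
(Excluded from the current account — capital account: capital transfers received from emigrants 3.2, debt forgiveness received from foreign official creditors 5.1; financial account: domestic pension funds' purchases of foreign equities 9.7, purchases of foreign government bonds by domestic residents 25.5.)

67.0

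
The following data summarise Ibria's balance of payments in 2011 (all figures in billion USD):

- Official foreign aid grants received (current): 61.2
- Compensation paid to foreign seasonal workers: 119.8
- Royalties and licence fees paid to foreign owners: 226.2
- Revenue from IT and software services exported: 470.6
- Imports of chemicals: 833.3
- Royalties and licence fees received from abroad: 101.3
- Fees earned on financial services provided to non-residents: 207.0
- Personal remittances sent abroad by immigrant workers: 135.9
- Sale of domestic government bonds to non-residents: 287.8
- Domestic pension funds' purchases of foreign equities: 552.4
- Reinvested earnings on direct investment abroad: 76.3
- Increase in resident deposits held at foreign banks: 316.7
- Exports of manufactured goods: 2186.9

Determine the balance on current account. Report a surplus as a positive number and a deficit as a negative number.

1788.1

Goods: -833.3 + 2186.9 = 1353.6
Services: -226.2 + 101.3 + 470.6 + 207.0 = 552.7
Primary income: -119.8 + 76.3 = -43.5
Secondary income: 61.2 - 135.9 = -74.7
Current account = 1353.6 + 552.7 + (-43.5) + (-74.7) = 1788.1
(Excluded from the current account — financial account: sale of domestic government bonds to non-residents 287.8, domestic pension funds' purchases of foreign equities 552.4, increase in resident deposits held at foreign banks 316.7.)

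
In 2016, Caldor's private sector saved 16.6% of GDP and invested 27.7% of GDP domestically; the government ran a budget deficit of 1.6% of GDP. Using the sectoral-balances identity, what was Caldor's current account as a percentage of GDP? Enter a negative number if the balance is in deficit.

-12.7

By the sectoral-balances identity, CA = (S_private - I) + (T - G).
Private balance = 16.6 - 27.7 = -11.1
Government balance (T - G) = -1.6
CA = -11.1 + (-1.6) = -12.7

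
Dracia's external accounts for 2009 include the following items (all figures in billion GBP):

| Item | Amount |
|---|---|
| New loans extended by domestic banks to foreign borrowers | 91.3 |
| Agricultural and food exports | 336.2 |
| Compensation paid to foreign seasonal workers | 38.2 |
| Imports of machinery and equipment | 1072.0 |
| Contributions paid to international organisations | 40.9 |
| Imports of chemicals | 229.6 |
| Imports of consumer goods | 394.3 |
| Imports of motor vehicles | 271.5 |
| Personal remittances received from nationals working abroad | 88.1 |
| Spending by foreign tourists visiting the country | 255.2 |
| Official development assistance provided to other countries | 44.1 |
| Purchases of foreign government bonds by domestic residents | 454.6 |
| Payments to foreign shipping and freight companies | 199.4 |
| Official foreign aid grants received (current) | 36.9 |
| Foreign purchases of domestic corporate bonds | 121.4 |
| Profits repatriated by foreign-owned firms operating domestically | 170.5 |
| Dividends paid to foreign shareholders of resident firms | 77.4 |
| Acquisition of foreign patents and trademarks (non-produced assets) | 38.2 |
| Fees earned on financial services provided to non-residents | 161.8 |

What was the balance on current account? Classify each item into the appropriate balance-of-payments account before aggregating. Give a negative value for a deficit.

Goods: -271.5 + 336.2 - 1072.0 - 394.3 - 229.6 = -1631.2
Services: 161.8 - 199.4 + 255.2 = 217.6
Primary income: -38.2 - 77.4 - 170.5 = -286.1
Secondary income: 88.1 + 36.9 - 40.9 - 44.1 = 40.0
Current account = (-1631.2) + 217.6 + (-286.1) + 40.0 = -1659.7
(Excluded from the current account — financial account: new loans extended by domestic banks to foreign borrowers 91.3, purchases of foreign government bonds by domestic residents 454.6, foreign purchases of domestic corporate bonds 121.4; capital account: acquisition of foreign patents and trademarks (non-produced assets) 38.2.)

-1659.7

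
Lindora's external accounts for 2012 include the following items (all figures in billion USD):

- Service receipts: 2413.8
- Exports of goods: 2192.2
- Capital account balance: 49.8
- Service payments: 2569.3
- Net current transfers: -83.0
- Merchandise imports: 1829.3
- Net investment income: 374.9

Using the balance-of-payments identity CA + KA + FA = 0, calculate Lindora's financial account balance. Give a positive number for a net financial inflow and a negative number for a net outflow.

-549.1

Goods balance = 2192.2 - 1829.3 = 362.9
Services balance = 2413.8 - 2569.3 = -155.5
Trade balance (goods + services) = 362.9 + (-155.5) = 207.4
Net primary income = 374.9
Net secondary income = -83.0
Current account = 207.4 + 374.9 + (-83.0) = 499.3
Financial account = -(499.3 + 49.8) = -549.1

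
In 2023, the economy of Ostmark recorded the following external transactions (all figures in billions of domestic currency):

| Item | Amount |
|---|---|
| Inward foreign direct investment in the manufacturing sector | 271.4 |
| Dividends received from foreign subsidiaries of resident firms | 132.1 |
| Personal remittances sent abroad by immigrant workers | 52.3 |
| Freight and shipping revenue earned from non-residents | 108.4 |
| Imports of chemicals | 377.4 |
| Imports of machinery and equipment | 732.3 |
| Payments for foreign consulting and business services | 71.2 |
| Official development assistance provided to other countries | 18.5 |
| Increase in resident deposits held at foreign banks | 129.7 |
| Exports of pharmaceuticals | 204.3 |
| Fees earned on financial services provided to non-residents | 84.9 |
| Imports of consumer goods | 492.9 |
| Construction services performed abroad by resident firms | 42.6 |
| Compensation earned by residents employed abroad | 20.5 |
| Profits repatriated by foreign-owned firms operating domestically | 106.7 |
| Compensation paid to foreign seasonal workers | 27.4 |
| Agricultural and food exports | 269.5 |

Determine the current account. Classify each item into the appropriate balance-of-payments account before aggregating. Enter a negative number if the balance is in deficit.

-1016.4

Goods: -492.9 - 377.4 + 269.5 + 204.3 - 732.3 = -1128.8
Services: 42.6 + 108.4 - 71.2 + 84.9 = 164.7
Primary income: -106.7 + 20.5 + 132.1 - 27.4 = 18.5
Secondary income: -18.5 - 52.3 = -70.8
Current account = (-1128.8) + 164.7 + 18.5 + (-70.8) = -1016.4
(Excluded from the current account — financial account: inward foreign direct investment in the manufacturing sector 271.4, increase in resident deposits held at foreign banks 129.7.)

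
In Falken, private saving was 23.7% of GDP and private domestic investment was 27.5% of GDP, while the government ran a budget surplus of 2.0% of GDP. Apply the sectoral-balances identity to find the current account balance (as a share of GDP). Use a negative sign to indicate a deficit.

-1.8

By the sectoral-balances identity, CA = (S_private - I) + (T - G).
Private balance = 23.7 - 27.5 = -3.8
Government balance (T - G) = 2.0
CA = -3.8 + 2.0 = -1.8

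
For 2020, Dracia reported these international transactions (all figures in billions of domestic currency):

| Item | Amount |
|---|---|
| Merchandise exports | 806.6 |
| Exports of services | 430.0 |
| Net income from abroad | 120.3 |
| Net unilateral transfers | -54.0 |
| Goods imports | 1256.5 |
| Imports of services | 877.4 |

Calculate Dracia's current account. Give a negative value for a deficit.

-831.0

Goods balance = 806.6 - 1256.5 = -449.9
Services balance = 430.0 - 877.4 = -447.4
Trade balance (goods + services) = -449.9 + (-447.4) = -897.3
Net primary income = 120.3
Net secondary income = -54.0
Current account = -897.3 + 120.3 + (-54.0) = -831.0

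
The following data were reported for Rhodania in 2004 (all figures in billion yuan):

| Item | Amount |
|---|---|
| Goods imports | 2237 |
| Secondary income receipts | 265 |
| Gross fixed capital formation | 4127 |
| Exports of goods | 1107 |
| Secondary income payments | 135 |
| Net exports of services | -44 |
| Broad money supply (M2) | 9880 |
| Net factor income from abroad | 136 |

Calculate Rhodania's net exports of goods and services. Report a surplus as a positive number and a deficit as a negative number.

Goods balance = 1107 - 2237 = -1130
Services balance = -44
Trade balance (goods + services) = -1130 + (-44) = -1174

-1174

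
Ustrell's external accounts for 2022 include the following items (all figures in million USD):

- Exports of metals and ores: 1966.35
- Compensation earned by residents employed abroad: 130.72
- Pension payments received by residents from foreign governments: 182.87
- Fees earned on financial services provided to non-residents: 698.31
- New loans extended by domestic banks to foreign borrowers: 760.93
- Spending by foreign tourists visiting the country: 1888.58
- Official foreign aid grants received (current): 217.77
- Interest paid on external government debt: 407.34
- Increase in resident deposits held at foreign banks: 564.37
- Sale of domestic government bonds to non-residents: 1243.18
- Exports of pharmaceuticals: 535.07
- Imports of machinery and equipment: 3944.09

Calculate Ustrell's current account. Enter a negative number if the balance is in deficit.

1268.24

Goods: 535.07 - 3944.09 + 1966.35 = -1442.67
Services: 1888.58 + 698.31 = 2586.89
Primary income: -407.34 + 130.72 = -276.62
Secondary income: 182.87 + 217.77 = 400.64
Current account = (-1442.67) + 2586.89 + (-276.62) + 400.64 = 1268.24
(Excluded from the current account — financial account: new loans extended by domestic banks to foreign borrowers 760.93, increase in resident deposits held at foreign banks 564.37, sale of domestic government bonds to non-residents 1243.18.)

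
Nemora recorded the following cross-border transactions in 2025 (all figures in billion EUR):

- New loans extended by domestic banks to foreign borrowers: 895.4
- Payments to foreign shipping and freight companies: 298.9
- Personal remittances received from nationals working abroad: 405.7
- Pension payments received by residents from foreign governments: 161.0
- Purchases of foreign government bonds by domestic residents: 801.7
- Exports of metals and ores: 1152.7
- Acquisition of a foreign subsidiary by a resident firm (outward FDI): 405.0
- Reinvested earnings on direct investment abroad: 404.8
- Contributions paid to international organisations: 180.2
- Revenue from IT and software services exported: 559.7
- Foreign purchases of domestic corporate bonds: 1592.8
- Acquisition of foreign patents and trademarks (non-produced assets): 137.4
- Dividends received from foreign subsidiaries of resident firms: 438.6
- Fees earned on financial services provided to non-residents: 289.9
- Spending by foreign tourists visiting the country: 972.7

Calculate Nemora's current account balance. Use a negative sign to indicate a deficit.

3906.0

Goods: 1152.7
Services: 559.7 + 289.9 + 972.7 - 298.9 = 1523.4
Primary income: 438.6 + 404.8 = 843.4
Secondary income: 405.7 - 180.2 + 161.0 = 386.5
Current account = 1152.7 + 1523.4 + 843.4 + 386.5 = 3906.0
(Excluded from the current account — financial account: new loans extended by domestic banks to foreign borrowers 895.4, purchases of foreign government bonds by domestic residents 801.7, acquisition of a foreign subsidiary by a resident firm (outward FDI) 405.0, foreign purchases of domestic corporate bonds 1592.8; capital account: acquisition of foreign patents and trademarks (non-produced assets) 137.4.)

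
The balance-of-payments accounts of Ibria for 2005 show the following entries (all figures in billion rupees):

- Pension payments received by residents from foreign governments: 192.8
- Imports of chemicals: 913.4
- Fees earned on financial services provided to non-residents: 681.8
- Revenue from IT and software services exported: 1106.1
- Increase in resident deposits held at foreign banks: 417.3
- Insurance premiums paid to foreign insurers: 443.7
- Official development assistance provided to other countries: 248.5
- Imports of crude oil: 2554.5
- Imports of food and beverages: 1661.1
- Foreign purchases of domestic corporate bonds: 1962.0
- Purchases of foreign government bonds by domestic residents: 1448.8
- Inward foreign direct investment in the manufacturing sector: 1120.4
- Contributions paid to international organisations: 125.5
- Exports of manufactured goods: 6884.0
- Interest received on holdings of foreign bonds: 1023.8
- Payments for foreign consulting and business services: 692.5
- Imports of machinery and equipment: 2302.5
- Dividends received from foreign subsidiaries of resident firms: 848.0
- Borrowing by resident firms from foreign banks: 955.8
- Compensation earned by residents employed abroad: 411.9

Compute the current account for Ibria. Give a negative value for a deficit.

2206.7

Goods: 6884.0 - 1661.1 - 913.4 - 2554.5 - 2302.5 = -547.5
Services: 1106.1 - 692.5 - 443.7 + 681.8 = 651.7
Primary income: 411.9 + 1023.8 + 848.0 = 2283.7
Secondary income: -125.5 + 192.8 - 248.5 = -181.2
Current account = (-547.5) + 651.7 + 2283.7 + (-181.2) = 2206.7
(Excluded from the current account — financial account: increase in resident deposits held at foreign banks 417.3, foreign purchases of domestic corporate bonds 1962.0, purchases of foreign government bonds by domestic residents 1448.8, inward foreign direct investment in the manufacturing sector 1120.4, borrowing by resident firms from foreign banks 955.8.)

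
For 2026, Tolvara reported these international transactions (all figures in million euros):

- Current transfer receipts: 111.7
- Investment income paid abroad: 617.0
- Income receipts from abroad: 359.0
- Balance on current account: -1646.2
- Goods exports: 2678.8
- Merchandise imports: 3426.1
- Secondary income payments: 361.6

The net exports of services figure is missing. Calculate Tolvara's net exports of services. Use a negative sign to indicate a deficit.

Current account = goods balance + services balance + net primary income + net secondary income
Sum of the known components = -1255.2
Net exports of services = CA - (known components) = -1646.2 - (-1255.2) = -391.0

-391.0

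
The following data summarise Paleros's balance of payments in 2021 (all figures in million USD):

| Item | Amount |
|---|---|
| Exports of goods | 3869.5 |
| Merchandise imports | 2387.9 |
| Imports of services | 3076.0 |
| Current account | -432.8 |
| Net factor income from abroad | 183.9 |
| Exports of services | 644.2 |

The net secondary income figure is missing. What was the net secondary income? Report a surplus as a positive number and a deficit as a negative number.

Current account = goods balance + services balance + net primary income + net secondary income
Sum of the known components = -766.3
Net secondary income = CA - (known components) = -432.8 - (-766.3) = 333.5

333.5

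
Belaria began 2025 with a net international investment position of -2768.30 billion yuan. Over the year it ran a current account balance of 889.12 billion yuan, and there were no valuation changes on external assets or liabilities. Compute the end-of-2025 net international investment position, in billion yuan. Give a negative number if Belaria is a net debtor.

With no valuation effects, change in NIIP = current account = 889.12
End-of-year NIIP = -2768.30 + 889.12 = -1879.18

-1879.18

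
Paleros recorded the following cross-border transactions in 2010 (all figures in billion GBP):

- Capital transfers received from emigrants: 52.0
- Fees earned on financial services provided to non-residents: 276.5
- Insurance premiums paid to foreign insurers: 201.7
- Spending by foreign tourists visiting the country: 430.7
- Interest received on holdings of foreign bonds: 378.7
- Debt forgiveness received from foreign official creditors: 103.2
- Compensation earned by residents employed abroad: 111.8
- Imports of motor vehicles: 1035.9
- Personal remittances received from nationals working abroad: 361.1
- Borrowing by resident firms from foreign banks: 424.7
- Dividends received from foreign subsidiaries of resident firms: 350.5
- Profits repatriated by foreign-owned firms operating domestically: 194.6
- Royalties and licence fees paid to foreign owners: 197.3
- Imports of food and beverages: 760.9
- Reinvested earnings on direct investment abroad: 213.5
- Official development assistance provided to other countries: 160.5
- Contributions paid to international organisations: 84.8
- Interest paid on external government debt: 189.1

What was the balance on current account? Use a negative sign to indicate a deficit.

-702.0

Goods: -760.9 - 1035.9 = -1796.8
Services: 430.7 - 197.3 + 276.5 - 201.7 = 308.2
Primary income: 111.8 + 378.7 - 189.1 - 194.6 + 350.5 + 213.5 = 670.8
Secondary income: -160.5 + 361.1 - 84.8 = 115.8
Current account = (-1796.8) + 308.2 + 670.8 + 115.8 = -702.0
(Excluded from the current account — capital account: capital transfers received from emigrants 52.0, debt forgiveness received from foreign official creditors 103.2; financial account: borrowing by resident firms from foreign banks 424.7.)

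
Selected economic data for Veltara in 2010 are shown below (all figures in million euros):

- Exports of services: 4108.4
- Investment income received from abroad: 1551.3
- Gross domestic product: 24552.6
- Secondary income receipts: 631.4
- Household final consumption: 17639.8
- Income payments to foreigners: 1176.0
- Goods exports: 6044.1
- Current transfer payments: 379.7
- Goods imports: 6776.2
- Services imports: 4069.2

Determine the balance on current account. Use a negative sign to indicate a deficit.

Goods balance = 6044.1 - 6776.2 = -732.1
Services balance = 4108.4 - 4069.2 = 39.2
Trade balance (goods + services) = -732.1 + 39.2 = -692.9
Net primary income = 1551.3 - 1176.0 = 375.3
Net secondary income = 631.4 - 379.7 = 251.7
Current account = -692.9 + 375.3 + 251.7 = -65.9

-65.9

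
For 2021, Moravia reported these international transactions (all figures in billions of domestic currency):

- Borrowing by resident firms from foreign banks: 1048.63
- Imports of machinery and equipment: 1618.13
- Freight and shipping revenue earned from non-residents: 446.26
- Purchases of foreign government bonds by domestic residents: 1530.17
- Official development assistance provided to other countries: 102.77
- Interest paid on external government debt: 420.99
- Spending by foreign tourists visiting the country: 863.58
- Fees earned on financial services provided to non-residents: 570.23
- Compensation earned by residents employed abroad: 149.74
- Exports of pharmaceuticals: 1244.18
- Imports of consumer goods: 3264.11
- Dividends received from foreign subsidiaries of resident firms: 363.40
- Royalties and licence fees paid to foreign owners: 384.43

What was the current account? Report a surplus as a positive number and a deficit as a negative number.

Goods: -1618.13 + 1244.18 - 3264.11 = -3638.06
Services: -384.43 + 570.23 + 446.26 + 863.58 = 1495.64
Primary income: 363.40 - 420.99 + 149.74 = 92.15
Secondary income: -102.77
Current account = (-3638.06) + 1495.64 + 92.15 + (-102.77) = -2153.04
(Excluded from the current account — financial account: borrowing by resident firms from foreign banks 1048.63, purchases of foreign government bonds by domestic residents 1530.17.)

-2153.04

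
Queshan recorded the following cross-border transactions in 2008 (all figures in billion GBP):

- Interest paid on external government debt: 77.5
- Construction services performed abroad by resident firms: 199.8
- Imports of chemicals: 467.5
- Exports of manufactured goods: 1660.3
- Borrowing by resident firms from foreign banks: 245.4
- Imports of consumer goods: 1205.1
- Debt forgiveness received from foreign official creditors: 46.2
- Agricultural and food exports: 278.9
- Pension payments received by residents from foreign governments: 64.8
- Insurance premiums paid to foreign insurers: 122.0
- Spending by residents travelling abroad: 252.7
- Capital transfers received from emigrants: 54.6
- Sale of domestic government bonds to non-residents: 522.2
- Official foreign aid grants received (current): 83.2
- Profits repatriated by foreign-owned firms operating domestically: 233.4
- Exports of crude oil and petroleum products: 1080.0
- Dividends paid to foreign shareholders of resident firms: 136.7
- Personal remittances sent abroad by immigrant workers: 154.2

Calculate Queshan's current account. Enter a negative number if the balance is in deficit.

717.9

Goods: 278.9 - 467.5 + 1660.3 + 1080.0 - 1205.1 = 1346.6
Services: 199.8 - 252.7 - 122.0 = -174.9
Primary income: -77.5 - 136.7 - 233.4 = -447.6
Secondary income: 64.8 + 83.2 - 154.2 = -6.2
Current account = 1346.6 + (-174.9) + (-447.6) + (-6.2) = 717.9
(Excluded from the current account — financial account: borrowing by resident firms from foreign banks 245.4, sale of domestic government bonds to non-residents 522.2; capital account: debt forgiveness received from foreign official creditors 46.2, capital transfers received from emigrants 54.6.)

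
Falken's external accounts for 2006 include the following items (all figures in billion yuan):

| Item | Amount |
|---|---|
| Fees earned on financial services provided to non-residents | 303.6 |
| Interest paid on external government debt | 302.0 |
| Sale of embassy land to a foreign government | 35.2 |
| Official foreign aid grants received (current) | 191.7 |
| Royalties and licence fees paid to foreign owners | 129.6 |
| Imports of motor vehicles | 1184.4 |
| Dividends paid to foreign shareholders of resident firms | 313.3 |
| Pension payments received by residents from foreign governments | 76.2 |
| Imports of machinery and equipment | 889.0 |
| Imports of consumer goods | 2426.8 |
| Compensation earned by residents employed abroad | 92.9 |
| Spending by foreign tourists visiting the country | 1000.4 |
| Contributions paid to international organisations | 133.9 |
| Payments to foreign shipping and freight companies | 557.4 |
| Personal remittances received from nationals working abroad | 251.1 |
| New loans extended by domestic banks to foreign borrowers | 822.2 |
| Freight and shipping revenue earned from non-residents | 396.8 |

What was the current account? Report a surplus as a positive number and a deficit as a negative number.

-3623.7

Goods: -2426.8 - 889.0 - 1184.4 = -4500.2
Services: 396.8 + 1000.4 - 129.6 - 557.4 + 303.6 = 1013.8
Primary income: 92.9 - 302.0 - 313.3 = -522.4
Secondary income: 191.7 + 251.1 + 76.2 - 133.9 = 385.1
Current account = (-4500.2) + 1013.8 + (-522.4) + 385.1 = -3623.7
(Excluded from the current account — capital account: sale of embassy land to a foreign government 35.2; financial account: new loans extended by domestic banks to foreign borrowers 822.2.)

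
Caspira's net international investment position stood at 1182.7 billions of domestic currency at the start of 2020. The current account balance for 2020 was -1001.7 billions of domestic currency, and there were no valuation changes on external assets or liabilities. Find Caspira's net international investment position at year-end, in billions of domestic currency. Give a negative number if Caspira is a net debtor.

With no valuation effects, change in NIIP = current account = -1001.7
End-of-year NIIP = 1182.7 + (-1001.7) = 181.0

181.0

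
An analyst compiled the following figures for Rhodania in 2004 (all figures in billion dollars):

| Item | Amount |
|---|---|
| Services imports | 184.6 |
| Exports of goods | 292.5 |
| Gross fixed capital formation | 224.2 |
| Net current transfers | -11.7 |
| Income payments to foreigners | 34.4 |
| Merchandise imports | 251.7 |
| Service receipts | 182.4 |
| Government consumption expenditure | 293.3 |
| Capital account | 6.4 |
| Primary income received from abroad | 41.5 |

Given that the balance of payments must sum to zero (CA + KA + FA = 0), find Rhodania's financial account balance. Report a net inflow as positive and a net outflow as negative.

-40.4

Goods balance = 292.5 - 251.7 = 40.8
Services balance = 182.4 - 184.6 = -2.2
Trade balance (goods + services) = 40.8 + (-2.2) = 38.6
Net primary income = 41.5 - 34.4 = 7.1
Net secondary income = -11.7
Current account = 38.6 + 7.1 + (-11.7) = 34.0
Financial account = -(34.0 + 6.4) = -40.4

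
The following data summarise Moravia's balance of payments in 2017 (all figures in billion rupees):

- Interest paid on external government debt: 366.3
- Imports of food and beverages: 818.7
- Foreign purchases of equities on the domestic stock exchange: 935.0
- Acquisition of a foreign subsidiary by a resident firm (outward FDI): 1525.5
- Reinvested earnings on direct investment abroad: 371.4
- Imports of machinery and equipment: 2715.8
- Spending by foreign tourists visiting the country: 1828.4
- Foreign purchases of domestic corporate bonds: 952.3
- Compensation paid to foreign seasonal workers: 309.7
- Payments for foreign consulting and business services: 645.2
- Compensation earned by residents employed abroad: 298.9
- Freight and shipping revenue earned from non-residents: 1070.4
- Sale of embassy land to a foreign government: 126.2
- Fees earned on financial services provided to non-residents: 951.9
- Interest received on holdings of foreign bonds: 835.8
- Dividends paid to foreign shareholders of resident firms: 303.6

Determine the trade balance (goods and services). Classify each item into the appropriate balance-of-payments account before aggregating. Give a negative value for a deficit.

-329.0

Goods: -2715.8 - 818.7 = -3534.5
Services: 1828.4 + 1070.4 - 645.2 + 951.9 = 3205.5
Trade balance = -3534.5 + 3205.5 = -329.0
(Excluded from the trade balance — primary income: interest paid on external government debt 366.3, reinvested earnings on direct investment abroad 371.4, compensation paid to foreign seasonal workers 309.7, compensation earned by residents employed abroad 298.9, interest received on holdings of foreign bonds 835.8, dividends paid to foreign shareholders of resident firms 303.6; financial account: foreign purchases of equities on the domestic stock exchange 935.0, acquisition of a foreign subsidiary by a resident firm (outward FDI) 1525.5, foreign purchases of domestic corporate bonds 952.3; capital account: sale of embassy land to a foreign government 126.2.)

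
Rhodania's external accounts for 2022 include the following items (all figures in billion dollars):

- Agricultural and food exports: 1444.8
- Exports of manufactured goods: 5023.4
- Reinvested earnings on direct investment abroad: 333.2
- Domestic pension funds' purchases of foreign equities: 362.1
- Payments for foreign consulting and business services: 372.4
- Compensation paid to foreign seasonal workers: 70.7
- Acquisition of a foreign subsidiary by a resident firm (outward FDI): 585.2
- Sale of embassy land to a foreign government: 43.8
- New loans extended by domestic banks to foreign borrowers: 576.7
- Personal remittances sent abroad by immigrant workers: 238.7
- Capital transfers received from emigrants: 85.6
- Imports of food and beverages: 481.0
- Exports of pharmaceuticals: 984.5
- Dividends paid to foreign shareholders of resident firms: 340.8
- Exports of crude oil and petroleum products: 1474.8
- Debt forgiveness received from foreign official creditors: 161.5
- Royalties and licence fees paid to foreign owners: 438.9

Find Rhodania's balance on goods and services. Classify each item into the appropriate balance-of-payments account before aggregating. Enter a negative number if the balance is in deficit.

Goods: 1474.8 + 5023.4 + 984.5 + 1444.8 - 481.0 = 8446.5
Services: -372.4 - 438.9 = -811.3
Trade balance = 8446.5 + (-811.3) = 7635.2
(Excluded from the trade balance — primary income: reinvested earnings on direct investment abroad 333.2, compensation paid to foreign seasonal workers 70.7, dividends paid to foreign shareholders of resident firms 340.8; financial account: domestic pension funds' purchases of foreign equities 362.1, acquisition of a foreign subsidiary by a resident firm (outward FDI) 585.2, new loans extended by domestic banks to foreign borrowers 576.7; capital account: sale of embassy land to a foreign government 43.8, capital transfers received from emigrants 85.6, debt forgiveness received from foreign official creditors 161.5; secondary income: personal remittances sent abroad by immigrant workers 238.7.)

7635.2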